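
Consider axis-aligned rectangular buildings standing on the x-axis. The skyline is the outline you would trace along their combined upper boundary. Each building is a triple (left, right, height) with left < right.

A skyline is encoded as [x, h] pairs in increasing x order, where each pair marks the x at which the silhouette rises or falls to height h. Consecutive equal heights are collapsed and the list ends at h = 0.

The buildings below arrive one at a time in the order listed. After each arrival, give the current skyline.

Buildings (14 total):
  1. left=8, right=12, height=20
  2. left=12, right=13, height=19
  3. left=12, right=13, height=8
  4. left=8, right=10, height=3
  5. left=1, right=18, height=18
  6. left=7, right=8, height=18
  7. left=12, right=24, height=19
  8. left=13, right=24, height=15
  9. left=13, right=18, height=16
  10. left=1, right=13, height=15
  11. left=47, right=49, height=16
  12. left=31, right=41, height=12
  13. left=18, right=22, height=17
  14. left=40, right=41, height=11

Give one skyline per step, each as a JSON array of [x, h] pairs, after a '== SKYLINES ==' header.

== SKYLINES ==
[[8,20],[12,0]]
[[8,20],[12,19],[13,0]]
[[8,20],[12,19],[13,0]]
[[8,20],[12,19],[13,0]]
[[1,18],[8,20],[12,19],[13,18],[18,0]]
[[1,18],[8,20],[12,19],[13,18],[18,0]]
[[1,18],[8,20],[12,19],[24,0]]
[[1,18],[8,20],[12,19],[24,0]]
[[1,18],[8,20],[12,19],[24,0]]
[[1,18],[8,20],[12,19],[24,0]]
[[1,18],[8,20],[12,19],[24,0],[47,16],[49,0]]
[[1,18],[8,20],[12,19],[24,0],[31,12],[41,0],[47,16],[49,0]]
[[1,18],[8,20],[12,19],[24,0],[31,12],[41,0],[47,16],[49,0]]
[[1,18],[8,20],[12,19],[24,0],[31,12],[41,0],[47,16],[49,0]]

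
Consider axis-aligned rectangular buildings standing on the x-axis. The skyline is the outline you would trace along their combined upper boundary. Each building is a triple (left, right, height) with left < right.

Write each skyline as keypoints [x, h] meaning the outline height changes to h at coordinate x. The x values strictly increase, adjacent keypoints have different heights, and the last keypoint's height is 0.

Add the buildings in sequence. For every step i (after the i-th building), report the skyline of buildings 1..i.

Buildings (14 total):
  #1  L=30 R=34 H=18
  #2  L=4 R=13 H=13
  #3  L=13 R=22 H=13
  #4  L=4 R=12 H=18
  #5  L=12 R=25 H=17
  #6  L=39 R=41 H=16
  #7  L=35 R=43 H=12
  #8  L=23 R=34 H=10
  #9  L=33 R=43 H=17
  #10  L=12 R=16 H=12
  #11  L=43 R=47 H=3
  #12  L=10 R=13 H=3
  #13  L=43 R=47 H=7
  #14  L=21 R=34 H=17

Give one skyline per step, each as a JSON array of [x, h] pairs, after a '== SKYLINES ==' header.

== SKYLINES ==
[[30,18],[34,0]]
[[4,13],[13,0],[30,18],[34,0]]
[[4,13],[22,0],[30,18],[34,0]]
[[4,18],[12,13],[22,0],[30,18],[34,0]]
[[4,18],[12,17],[25,0],[30,18],[34,0]]
[[4,18],[12,17],[25,0],[30,18],[34,0],[39,16],[41,0]]
[[4,18],[12,17],[25,0],[30,18],[34,0],[35,12],[39,16],[41,12],[43,0]]
[[4,18],[12,17],[25,10],[30,18],[34,0],[35,12],[39,16],[41,12],[43,0]]
[[4,18],[12,17],[25,10],[30,18],[34,17],[43,0]]
[[4,18],[12,17],[25,10],[30,18],[34,17],[43,0]]
[[4,18],[12,17],[25,10],[30,18],[34,17],[43,3],[47,0]]
[[4,18],[12,17],[25,10],[30,18],[34,17],[43,3],[47,0]]
[[4,18],[12,17],[25,10],[30,18],[34,17],[43,7],[47,0]]
[[4,18],[12,17],[30,18],[34,17],[43,7],[47,0]]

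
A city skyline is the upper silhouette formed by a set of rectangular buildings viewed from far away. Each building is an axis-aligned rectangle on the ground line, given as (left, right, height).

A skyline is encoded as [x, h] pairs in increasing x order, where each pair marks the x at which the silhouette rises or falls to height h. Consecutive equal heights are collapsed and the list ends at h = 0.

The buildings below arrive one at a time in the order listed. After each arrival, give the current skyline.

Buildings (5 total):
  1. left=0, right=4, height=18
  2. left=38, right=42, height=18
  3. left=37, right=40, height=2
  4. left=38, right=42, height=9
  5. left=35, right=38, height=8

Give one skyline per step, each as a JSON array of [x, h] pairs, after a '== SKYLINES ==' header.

== SKYLINES ==
[[0,18],[4,0]]
[[0,18],[4,0],[38,18],[42,0]]
[[0,18],[4,0],[37,2],[38,18],[42,0]]
[[0,18],[4,0],[37,2],[38,18],[42,0]]
[[0,18],[4,0],[35,8],[38,18],[42,0]]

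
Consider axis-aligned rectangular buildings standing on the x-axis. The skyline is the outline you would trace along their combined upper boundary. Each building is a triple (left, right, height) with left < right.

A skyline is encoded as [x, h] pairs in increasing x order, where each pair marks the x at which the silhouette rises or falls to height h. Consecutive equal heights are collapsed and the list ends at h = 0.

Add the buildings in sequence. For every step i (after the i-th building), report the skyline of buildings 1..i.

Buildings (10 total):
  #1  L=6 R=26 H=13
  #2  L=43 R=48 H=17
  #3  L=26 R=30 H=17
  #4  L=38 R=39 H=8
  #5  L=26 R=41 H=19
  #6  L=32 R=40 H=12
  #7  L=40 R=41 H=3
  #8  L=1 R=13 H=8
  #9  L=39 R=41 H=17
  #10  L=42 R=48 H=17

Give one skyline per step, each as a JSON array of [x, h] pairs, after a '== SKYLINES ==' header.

== SKYLINES ==
[[6,13],[26,0]]
[[6,13],[26,0],[43,17],[48,0]]
[[6,13],[26,17],[30,0],[43,17],[48,0]]
[[6,13],[26,17],[30,0],[38,8],[39,0],[43,17],[48,0]]
[[6,13],[26,19],[41,0],[43,17],[48,0]]
[[6,13],[26,19],[41,0],[43,17],[48,0]]
[[6,13],[26,19],[41,0],[43,17],[48,0]]
[[1,8],[6,13],[26,19],[41,0],[43,17],[48,0]]
[[1,8],[6,13],[26,19],[41,0],[43,17],[48,0]]
[[1,8],[6,13],[26,19],[41,0],[42,17],[48,0]]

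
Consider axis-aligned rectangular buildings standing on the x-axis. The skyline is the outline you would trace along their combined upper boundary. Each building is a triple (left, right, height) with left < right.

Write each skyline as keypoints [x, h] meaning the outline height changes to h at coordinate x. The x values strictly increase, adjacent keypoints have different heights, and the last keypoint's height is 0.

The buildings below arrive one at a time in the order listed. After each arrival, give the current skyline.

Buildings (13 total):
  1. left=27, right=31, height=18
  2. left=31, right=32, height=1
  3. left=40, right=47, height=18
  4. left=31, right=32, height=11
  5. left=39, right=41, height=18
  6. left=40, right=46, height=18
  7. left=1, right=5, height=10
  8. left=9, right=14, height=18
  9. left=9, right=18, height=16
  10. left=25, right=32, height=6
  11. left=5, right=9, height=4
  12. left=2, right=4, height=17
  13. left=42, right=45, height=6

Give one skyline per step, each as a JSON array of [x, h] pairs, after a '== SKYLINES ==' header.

== SKYLINES ==
[[27,18],[31,0]]
[[27,18],[31,1],[32,0]]
[[27,18],[31,1],[32,0],[40,18],[47,0]]
[[27,18],[31,11],[32,0],[40,18],[47,0]]
[[27,18],[31,11],[32,0],[39,18],[47,0]]
[[27,18],[31,11],[32,0],[39,18],[47,0]]
[[1,10],[5,0],[27,18],[31,11],[32,0],[39,18],[47,0]]
[[1,10],[5,0],[9,18],[14,0],[27,18],[31,11],[32,0],[39,18],[47,0]]
[[1,10],[5,0],[9,18],[14,16],[18,0],[27,18],[31,11],[32,0],[39,18],[47,0]]
[[1,10],[5,0],[9,18],[14,16],[18,0],[25,6],[27,18],[31,11],[32,0],[39,18],[47,0]]
[[1,10],[5,4],[9,18],[14,16],[18,0],[25,6],[27,18],[31,11],[32,0],[39,18],[47,0]]
[[1,10],[2,17],[4,10],[5,4],[9,18],[14,16],[18,0],[25,6],[27,18],[31,11],[32,0],[39,18],[47,0]]
[[1,10],[2,17],[4,10],[5,4],[9,18],[14,16],[18,0],[25,6],[27,18],[31,11],[32,0],[39,18],[47,0]]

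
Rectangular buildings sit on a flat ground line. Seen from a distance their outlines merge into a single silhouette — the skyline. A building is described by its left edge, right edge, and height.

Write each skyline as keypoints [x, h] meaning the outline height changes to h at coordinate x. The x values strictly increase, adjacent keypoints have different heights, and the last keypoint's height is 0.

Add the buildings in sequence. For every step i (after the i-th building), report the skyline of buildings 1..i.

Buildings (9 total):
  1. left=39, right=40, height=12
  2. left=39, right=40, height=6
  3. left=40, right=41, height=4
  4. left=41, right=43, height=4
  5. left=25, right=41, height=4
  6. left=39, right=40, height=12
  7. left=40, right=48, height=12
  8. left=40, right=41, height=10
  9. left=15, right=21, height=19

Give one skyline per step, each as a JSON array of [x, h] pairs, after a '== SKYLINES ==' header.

== SKYLINES ==
[[39,12],[40,0]]
[[39,12],[40,0]]
[[39,12],[40,4],[41,0]]
[[39,12],[40,4],[43,0]]
[[25,4],[39,12],[40,4],[43,0]]
[[25,4],[39,12],[40,4],[43,0]]
[[25,4],[39,12],[48,0]]
[[25,4],[39,12],[48,0]]
[[15,19],[21,0],[25,4],[39,12],[48,0]]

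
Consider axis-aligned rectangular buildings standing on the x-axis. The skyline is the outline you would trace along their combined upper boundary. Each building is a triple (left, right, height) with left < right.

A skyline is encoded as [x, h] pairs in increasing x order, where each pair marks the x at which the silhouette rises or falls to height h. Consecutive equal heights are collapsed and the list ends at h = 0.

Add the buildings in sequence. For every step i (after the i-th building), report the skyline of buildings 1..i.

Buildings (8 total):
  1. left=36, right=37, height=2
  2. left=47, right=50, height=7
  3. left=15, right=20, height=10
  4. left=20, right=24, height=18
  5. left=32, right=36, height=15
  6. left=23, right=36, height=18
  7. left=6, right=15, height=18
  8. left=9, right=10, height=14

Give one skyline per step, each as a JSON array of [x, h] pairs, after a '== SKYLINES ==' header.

== SKYLINES ==
[[36,2],[37,0]]
[[36,2],[37,0],[47,7],[50,0]]
[[15,10],[20,0],[36,2],[37,0],[47,7],[50,0]]
[[15,10],[20,18],[24,0],[36,2],[37,0],[47,7],[50,0]]
[[15,10],[20,18],[24,0],[32,15],[36,2],[37,0],[47,7],[50,0]]
[[15,10],[20,18],[36,2],[37,0],[47,7],[50,0]]
[[6,18],[15,10],[20,18],[36,2],[37,0],[47,7],[50,0]]
[[6,18],[15,10],[20,18],[36,2],[37,0],[47,7],[50,0]]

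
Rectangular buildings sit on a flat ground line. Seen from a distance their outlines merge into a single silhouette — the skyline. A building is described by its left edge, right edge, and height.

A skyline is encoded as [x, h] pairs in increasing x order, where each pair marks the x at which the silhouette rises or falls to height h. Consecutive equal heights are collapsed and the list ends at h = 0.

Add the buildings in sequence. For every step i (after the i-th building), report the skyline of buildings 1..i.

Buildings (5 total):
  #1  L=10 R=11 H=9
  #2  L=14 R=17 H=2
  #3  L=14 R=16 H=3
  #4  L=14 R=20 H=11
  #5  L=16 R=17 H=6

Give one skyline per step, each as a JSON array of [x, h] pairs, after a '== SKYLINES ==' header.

== SKYLINES ==
[[10,9],[11,0]]
[[10,9],[11,0],[14,2],[17,0]]
[[10,9],[11,0],[14,3],[16,2],[17,0]]
[[10,9],[11,0],[14,11],[20,0]]
[[10,9],[11,0],[14,11],[20,0]]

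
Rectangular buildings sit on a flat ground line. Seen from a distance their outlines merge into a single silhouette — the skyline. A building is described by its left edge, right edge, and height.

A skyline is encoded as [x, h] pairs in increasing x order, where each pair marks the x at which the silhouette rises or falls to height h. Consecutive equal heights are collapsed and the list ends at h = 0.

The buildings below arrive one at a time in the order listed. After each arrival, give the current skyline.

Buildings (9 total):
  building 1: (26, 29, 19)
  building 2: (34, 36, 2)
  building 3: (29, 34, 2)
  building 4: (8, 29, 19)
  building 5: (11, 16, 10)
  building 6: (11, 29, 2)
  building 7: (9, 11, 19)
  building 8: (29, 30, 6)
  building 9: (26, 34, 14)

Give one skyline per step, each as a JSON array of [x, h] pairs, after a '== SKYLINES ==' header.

== SKYLINES ==
[[26,19],[29,0]]
[[26,19],[29,0],[34,2],[36,0]]
[[26,19],[29,2],[36,0]]
[[8,19],[29,2],[36,0]]
[[8,19],[29,2],[36,0]]
[[8,19],[29,2],[36,0]]
[[8,19],[29,2],[36,0]]
[[8,19],[29,6],[30,2],[36,0]]
[[8,19],[29,14],[34,2],[36,0]]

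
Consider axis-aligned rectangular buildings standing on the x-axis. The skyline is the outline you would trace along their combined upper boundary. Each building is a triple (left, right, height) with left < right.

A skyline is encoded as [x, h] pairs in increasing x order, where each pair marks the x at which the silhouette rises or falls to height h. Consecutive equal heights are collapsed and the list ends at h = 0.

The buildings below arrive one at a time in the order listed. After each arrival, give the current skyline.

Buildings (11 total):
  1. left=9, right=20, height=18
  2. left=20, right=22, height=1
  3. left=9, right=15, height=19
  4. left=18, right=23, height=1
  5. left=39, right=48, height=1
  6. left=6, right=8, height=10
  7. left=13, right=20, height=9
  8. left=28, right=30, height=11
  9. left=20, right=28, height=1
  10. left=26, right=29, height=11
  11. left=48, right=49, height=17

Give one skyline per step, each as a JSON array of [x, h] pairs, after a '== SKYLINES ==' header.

== SKYLINES ==
[[9,18],[20,0]]
[[9,18],[20,1],[22,0]]
[[9,19],[15,18],[20,1],[22,0]]
[[9,19],[15,18],[20,1],[23,0]]
[[9,19],[15,18],[20,1],[23,0],[39,1],[48,0]]
[[6,10],[8,0],[9,19],[15,18],[20,1],[23,0],[39,1],[48,0]]
[[6,10],[8,0],[9,19],[15,18],[20,1],[23,0],[39,1],[48,0]]
[[6,10],[8,0],[9,19],[15,18],[20,1],[23,0],[28,11],[30,0],[39,1],[48,0]]
[[6,10],[8,0],[9,19],[15,18],[20,1],[28,11],[30,0],[39,1],[48,0]]
[[6,10],[8,0],[9,19],[15,18],[20,1],[26,11],[30,0],[39,1],[48,0]]
[[6,10],[8,0],[9,19],[15,18],[20,1],[26,11],[30,0],[39,1],[48,17],[49,0]]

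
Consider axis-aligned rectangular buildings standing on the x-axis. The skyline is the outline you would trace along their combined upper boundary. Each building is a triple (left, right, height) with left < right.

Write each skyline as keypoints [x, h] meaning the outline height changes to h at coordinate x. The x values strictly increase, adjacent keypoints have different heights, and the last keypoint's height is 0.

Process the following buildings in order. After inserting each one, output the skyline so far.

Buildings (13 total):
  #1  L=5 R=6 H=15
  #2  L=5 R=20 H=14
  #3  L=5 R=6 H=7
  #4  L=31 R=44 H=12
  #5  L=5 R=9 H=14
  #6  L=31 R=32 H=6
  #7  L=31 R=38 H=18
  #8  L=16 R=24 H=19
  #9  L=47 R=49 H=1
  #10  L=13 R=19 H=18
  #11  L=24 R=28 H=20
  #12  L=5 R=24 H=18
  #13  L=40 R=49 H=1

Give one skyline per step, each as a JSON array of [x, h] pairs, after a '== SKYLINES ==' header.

== SKYLINES ==
[[5,15],[6,0]]
[[5,15],[6,14],[20,0]]
[[5,15],[6,14],[20,0]]
[[5,15],[6,14],[20,0],[31,12],[44,0]]
[[5,15],[6,14],[20,0],[31,12],[44,0]]
[[5,15],[6,14],[20,0],[31,12],[44,0]]
[[5,15],[6,14],[20,0],[31,18],[38,12],[44,0]]
[[5,15],[6,14],[16,19],[24,0],[31,18],[38,12],[44,0]]
[[5,15],[6,14],[16,19],[24,0],[31,18],[38,12],[44,0],[47,1],[49,0]]
[[5,15],[6,14],[13,18],[16,19],[24,0],[31,18],[38,12],[44,0],[47,1],[49,0]]
[[5,15],[6,14],[13,18],[16,19],[24,20],[28,0],[31,18],[38,12],[44,0],[47,1],[49,0]]
[[5,18],[16,19],[24,20],[28,0],[31,18],[38,12],[44,0],[47,1],[49,0]]
[[5,18],[16,19],[24,20],[28,0],[31,18],[38,12],[44,1],[49,0]]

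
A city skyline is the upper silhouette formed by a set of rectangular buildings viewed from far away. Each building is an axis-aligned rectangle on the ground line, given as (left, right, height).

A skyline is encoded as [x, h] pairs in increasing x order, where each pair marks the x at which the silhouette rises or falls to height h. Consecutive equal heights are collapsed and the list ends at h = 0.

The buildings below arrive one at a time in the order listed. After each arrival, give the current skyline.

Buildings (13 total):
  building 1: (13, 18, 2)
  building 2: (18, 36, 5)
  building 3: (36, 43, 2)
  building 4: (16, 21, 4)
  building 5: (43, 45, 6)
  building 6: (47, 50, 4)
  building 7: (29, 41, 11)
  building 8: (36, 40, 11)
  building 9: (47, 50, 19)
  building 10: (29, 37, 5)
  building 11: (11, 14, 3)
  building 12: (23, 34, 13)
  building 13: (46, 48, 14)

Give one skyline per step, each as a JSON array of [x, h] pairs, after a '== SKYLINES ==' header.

== SKYLINES ==
[[13,2],[18,0]]
[[13,2],[18,5],[36,0]]
[[13,2],[18,5],[36,2],[43,0]]
[[13,2],[16,4],[18,5],[36,2],[43,0]]
[[13,2],[16,4],[18,5],[36,2],[43,6],[45,0]]
[[13,2],[16,4],[18,5],[36,2],[43,6],[45,0],[47,4],[50,0]]
[[13,2],[16,4],[18,5],[29,11],[41,2],[43,6],[45,0],[47,4],[50,0]]
[[13,2],[16,4],[18,5],[29,11],[41,2],[43,6],[45,0],[47,4],[50,0]]
[[13,2],[16,4],[18,5],[29,11],[41,2],[43,6],[45,0],[47,19],[50,0]]
[[13,2],[16,4],[18,5],[29,11],[41,2],[43,6],[45,0],[47,19],[50,0]]
[[11,3],[14,2],[16,4],[18,5],[29,11],[41,2],[43,6],[45,0],[47,19],[50,0]]
[[11,3],[14,2],[16,4],[18,5],[23,13],[34,11],[41,2],[43,6],[45,0],[47,19],[50,0]]
[[11,3],[14,2],[16,4],[18,5],[23,13],[34,11],[41,2],[43,6],[45,0],[46,14],[47,19],[50,0]]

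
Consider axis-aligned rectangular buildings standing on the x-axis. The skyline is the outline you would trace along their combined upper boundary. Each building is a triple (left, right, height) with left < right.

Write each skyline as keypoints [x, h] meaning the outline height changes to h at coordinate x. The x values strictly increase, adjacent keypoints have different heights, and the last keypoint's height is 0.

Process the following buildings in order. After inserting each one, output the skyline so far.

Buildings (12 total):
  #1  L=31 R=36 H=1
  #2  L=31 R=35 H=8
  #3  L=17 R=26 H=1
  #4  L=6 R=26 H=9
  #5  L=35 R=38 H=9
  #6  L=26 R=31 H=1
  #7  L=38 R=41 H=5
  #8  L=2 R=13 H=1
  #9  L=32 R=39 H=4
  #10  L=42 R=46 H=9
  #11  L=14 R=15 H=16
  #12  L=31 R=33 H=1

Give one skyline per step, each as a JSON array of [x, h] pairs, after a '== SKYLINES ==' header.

== SKYLINES ==
[[31,1],[36,0]]
[[31,8],[35,1],[36,0]]
[[17,1],[26,0],[31,8],[35,1],[36,0]]
[[6,9],[26,0],[31,8],[35,1],[36,0]]
[[6,9],[26,0],[31,8],[35,9],[38,0]]
[[6,9],[26,1],[31,8],[35,9],[38,0]]
[[6,9],[26,1],[31,8],[35,9],[38,5],[41,0]]
[[2,1],[6,9],[26,1],[31,8],[35,9],[38,5],[41,0]]
[[2,1],[6,9],[26,1],[31,8],[35,9],[38,5],[41,0]]
[[2,1],[6,9],[26,1],[31,8],[35,9],[38,5],[41,0],[42,9],[46,0]]
[[2,1],[6,9],[14,16],[15,9],[26,1],[31,8],[35,9],[38,5],[41,0],[42,9],[46,0]]
[[2,1],[6,9],[14,16],[15,9],[26,1],[31,8],[35,9],[38,5],[41,0],[42,9],[46,0]]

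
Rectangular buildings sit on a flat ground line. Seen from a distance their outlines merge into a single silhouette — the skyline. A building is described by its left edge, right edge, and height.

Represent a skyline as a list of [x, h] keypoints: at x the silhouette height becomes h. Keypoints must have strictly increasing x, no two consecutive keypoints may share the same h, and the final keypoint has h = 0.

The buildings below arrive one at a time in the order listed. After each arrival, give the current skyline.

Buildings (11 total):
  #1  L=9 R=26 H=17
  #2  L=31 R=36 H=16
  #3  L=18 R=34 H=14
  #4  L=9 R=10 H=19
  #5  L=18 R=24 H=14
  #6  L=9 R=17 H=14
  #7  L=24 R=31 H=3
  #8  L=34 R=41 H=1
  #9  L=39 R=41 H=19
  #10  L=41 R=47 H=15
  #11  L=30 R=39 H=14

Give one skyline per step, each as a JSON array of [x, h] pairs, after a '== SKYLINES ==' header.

== SKYLINES ==
[[9,17],[26,0]]
[[9,17],[26,0],[31,16],[36,0]]
[[9,17],[26,14],[31,16],[36,0]]
[[9,19],[10,17],[26,14],[31,16],[36,0]]
[[9,19],[10,17],[26,14],[31,16],[36,0]]
[[9,19],[10,17],[26,14],[31,16],[36,0]]
[[9,19],[10,17],[26,14],[31,16],[36,0]]
[[9,19],[10,17],[26,14],[31,16],[36,1],[41,0]]
[[9,19],[10,17],[26,14],[31,16],[36,1],[39,19],[41,0]]
[[9,19],[10,17],[26,14],[31,16],[36,1],[39,19],[41,15],[47,0]]
[[9,19],[10,17],[26,14],[31,16],[36,14],[39,19],[41,15],[47,0]]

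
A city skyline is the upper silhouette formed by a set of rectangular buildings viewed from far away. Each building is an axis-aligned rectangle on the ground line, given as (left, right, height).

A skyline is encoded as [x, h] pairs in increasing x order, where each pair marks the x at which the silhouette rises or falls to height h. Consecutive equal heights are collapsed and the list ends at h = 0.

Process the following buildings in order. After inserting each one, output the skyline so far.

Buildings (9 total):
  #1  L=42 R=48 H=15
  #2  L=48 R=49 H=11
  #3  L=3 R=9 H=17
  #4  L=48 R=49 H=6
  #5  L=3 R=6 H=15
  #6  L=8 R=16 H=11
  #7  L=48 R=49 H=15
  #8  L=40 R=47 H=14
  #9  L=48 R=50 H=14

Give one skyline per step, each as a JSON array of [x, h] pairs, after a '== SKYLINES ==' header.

== SKYLINES ==
[[42,15],[48,0]]
[[42,15],[48,11],[49,0]]
[[3,17],[9,0],[42,15],[48,11],[49,0]]
[[3,17],[9,0],[42,15],[48,11],[49,0]]
[[3,17],[9,0],[42,15],[48,11],[49,0]]
[[3,17],[9,11],[16,0],[42,15],[48,11],[49,0]]
[[3,17],[9,11],[16,0],[42,15],[49,0]]
[[3,17],[9,11],[16,0],[40,14],[42,15],[49,0]]
[[3,17],[9,11],[16,0],[40,14],[42,15],[49,14],[50,0]]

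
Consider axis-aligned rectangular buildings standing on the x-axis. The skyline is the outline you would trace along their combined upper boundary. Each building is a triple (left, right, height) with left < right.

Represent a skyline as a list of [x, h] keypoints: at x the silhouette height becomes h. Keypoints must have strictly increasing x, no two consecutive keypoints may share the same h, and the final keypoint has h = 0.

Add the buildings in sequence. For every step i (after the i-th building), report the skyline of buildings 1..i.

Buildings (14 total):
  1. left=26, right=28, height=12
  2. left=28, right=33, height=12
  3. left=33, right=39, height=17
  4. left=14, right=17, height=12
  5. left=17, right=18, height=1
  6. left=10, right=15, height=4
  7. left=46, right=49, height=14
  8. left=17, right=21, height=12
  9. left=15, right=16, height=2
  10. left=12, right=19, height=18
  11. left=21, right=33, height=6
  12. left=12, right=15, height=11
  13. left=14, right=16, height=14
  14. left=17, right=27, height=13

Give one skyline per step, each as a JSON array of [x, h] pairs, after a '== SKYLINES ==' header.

== SKYLINES ==
[[26,12],[28,0]]
[[26,12],[33,0]]
[[26,12],[33,17],[39,0]]
[[14,12],[17,0],[26,12],[33,17],[39,0]]
[[14,12],[17,1],[18,0],[26,12],[33,17],[39,0]]
[[10,4],[14,12],[17,1],[18,0],[26,12],[33,17],[39,0]]
[[10,4],[14,12],[17,1],[18,0],[26,12],[33,17],[39,0],[46,14],[49,0]]
[[10,4],[14,12],[21,0],[26,12],[33,17],[39,0],[46,14],[49,0]]
[[10,4],[14,12],[21,0],[26,12],[33,17],[39,0],[46,14],[49,0]]
[[10,4],[12,18],[19,12],[21,0],[26,12],[33,17],[39,0],[46,14],[49,0]]
[[10,4],[12,18],[19,12],[21,6],[26,12],[33,17],[39,0],[46,14],[49,0]]
[[10,4],[12,18],[19,12],[21,6],[26,12],[33,17],[39,0],[46,14],[49,0]]
[[10,4],[12,18],[19,12],[21,6],[26,12],[33,17],[39,0],[46,14],[49,0]]
[[10,4],[12,18],[19,13],[27,12],[33,17],[39,0],[46,14],[49,0]]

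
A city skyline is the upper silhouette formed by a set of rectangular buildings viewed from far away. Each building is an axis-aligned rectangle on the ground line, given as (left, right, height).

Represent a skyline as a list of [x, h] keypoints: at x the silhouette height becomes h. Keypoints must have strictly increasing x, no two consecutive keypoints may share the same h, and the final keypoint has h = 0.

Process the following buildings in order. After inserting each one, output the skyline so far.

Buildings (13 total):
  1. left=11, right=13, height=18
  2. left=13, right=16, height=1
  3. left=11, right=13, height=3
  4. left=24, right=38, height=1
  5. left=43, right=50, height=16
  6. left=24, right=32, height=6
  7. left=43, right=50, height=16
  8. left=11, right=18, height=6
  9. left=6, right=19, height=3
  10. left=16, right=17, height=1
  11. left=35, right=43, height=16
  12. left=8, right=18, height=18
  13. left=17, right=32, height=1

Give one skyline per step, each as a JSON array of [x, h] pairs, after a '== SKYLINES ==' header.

== SKYLINES ==
[[11,18],[13,0]]
[[11,18],[13,1],[16,0]]
[[11,18],[13,1],[16,0]]
[[11,18],[13,1],[16,0],[24,1],[38,0]]
[[11,18],[13,1],[16,0],[24,1],[38,0],[43,16],[50,0]]
[[11,18],[13,1],[16,0],[24,6],[32,1],[38,0],[43,16],[50,0]]
[[11,18],[13,1],[16,0],[24,6],[32,1],[38,0],[43,16],[50,0]]
[[11,18],[13,6],[18,0],[24,6],[32,1],[38,0],[43,16],[50,0]]
[[6,3],[11,18],[13,6],[18,3],[19,0],[24,6],[32,1],[38,0],[43,16],[50,0]]
[[6,3],[11,18],[13,6],[18,3],[19,0],[24,6],[32,1],[38,0],[43,16],[50,0]]
[[6,3],[11,18],[13,6],[18,3],[19,0],[24,6],[32,1],[35,16],[50,0]]
[[6,3],[8,18],[18,3],[19,0],[24,6],[32,1],[35,16],[50,0]]
[[6,3],[8,18],[18,3],[19,1],[24,6],[32,1],[35,16],[50,0]]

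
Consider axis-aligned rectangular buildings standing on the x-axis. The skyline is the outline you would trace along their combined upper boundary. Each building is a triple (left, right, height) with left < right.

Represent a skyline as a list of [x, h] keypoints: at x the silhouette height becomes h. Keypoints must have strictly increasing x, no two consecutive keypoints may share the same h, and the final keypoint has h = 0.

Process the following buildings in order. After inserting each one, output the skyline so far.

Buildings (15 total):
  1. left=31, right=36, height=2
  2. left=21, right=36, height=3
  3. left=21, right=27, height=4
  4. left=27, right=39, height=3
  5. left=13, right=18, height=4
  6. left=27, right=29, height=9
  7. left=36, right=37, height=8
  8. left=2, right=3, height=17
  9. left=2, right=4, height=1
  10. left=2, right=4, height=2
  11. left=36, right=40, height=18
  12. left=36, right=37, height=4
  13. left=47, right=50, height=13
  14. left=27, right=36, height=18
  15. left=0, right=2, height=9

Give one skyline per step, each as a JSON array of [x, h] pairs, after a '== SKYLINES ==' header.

== SKYLINES ==
[[31,2],[36,0]]
[[21,3],[36,0]]
[[21,4],[27,3],[36,0]]
[[21,4],[27,3],[39,0]]
[[13,4],[18,0],[21,4],[27,3],[39,0]]
[[13,4],[18,0],[21,4],[27,9],[29,3],[39,0]]
[[13,4],[18,0],[21,4],[27,9],[29,3],[36,8],[37,3],[39,0]]
[[2,17],[3,0],[13,4],[18,0],[21,4],[27,9],[29,3],[36,8],[37,3],[39,0]]
[[2,17],[3,1],[4,0],[13,4],[18,0],[21,4],[27,9],[29,3],[36,8],[37,3],[39,0]]
[[2,17],[3,2],[4,0],[13,4],[18,0],[21,4],[27,9],[29,3],[36,8],[37,3],[39,0]]
[[2,17],[3,2],[4,0],[13,4],[18,0],[21,4],[27,9],[29,3],[36,18],[40,0]]
[[2,17],[3,2],[4,0],[13,4],[18,0],[21,4],[27,9],[29,3],[36,18],[40,0]]
[[2,17],[3,2],[4,0],[13,4],[18,0],[21,4],[27,9],[29,3],[36,18],[40,0],[47,13],[50,0]]
[[2,17],[3,2],[4,0],[13,4],[18,0],[21,4],[27,18],[40,0],[47,13],[50,0]]
[[0,9],[2,17],[3,2],[4,0],[13,4],[18,0],[21,4],[27,18],[40,0],[47,13],[50,0]]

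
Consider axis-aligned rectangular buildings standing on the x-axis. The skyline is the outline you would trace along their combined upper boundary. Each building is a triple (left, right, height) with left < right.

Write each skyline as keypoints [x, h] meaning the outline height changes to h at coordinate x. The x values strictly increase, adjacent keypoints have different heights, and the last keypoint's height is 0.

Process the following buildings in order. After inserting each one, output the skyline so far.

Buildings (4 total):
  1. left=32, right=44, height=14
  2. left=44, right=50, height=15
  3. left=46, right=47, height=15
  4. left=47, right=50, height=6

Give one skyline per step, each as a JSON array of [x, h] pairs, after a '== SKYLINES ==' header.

== SKYLINES ==
[[32,14],[44,0]]
[[32,14],[44,15],[50,0]]
[[32,14],[44,15],[50,0]]
[[32,14],[44,15],[50,0]]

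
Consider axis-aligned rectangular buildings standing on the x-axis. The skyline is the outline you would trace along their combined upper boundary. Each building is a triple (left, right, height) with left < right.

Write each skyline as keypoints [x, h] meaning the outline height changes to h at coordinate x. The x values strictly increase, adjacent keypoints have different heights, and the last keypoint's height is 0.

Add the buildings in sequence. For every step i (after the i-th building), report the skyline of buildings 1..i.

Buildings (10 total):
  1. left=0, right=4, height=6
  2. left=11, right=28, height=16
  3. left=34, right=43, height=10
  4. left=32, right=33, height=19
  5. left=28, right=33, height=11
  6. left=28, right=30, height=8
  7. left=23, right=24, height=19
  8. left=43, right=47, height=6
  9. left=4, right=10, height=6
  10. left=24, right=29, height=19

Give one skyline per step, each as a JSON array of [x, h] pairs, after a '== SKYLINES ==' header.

== SKYLINES ==
[[0,6],[4,0]]
[[0,6],[4,0],[11,16],[28,0]]
[[0,6],[4,0],[11,16],[28,0],[34,10],[43,0]]
[[0,6],[4,0],[11,16],[28,0],[32,19],[33,0],[34,10],[43,0]]
[[0,6],[4,0],[11,16],[28,11],[32,19],[33,0],[34,10],[43,0]]
[[0,6],[4,0],[11,16],[28,11],[32,19],[33,0],[34,10],[43,0]]
[[0,6],[4,0],[11,16],[23,19],[24,16],[28,11],[32,19],[33,0],[34,10],[43,0]]
[[0,6],[4,0],[11,16],[23,19],[24,16],[28,11],[32,19],[33,0],[34,10],[43,6],[47,0]]
[[0,6],[10,0],[11,16],[23,19],[24,16],[28,11],[32,19],[33,0],[34,10],[43,6],[47,0]]
[[0,6],[10,0],[11,16],[23,19],[29,11],[32,19],[33,0],[34,10],[43,6],[47,0]]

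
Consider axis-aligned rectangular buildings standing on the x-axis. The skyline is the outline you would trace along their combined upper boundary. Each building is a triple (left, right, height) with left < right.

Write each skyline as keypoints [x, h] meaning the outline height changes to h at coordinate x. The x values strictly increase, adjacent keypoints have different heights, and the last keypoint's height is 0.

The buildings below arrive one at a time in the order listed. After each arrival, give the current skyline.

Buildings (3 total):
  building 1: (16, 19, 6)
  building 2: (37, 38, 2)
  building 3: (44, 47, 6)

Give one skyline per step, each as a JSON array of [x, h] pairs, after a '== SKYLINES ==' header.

== SKYLINES ==
[[16,6],[19,0]]
[[16,6],[19,0],[37,2],[38,0]]
[[16,6],[19,0],[37,2],[38,0],[44,6],[47,0]]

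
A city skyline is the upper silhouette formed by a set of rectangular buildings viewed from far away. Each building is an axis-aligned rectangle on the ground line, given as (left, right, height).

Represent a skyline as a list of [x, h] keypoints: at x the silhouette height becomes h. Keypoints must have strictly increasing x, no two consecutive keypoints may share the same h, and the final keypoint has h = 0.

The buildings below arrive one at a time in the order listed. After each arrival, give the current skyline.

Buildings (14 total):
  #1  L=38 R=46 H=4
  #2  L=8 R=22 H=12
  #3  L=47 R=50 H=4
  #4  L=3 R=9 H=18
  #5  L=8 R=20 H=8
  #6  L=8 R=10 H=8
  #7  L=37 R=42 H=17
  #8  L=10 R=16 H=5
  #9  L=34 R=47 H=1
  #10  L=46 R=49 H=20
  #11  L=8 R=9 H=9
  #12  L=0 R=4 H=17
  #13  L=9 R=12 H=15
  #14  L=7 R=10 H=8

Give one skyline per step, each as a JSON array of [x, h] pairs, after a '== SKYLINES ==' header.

== SKYLINES ==
[[38,4],[46,0]]
[[8,12],[22,0],[38,4],[46,0]]
[[8,12],[22,0],[38,4],[46,0],[47,4],[50,0]]
[[3,18],[9,12],[22,0],[38,4],[46,0],[47,4],[50,0]]
[[3,18],[9,12],[22,0],[38,4],[46,0],[47,4],[50,0]]
[[3,18],[9,12],[22,0],[38,4],[46,0],[47,4],[50,0]]
[[3,18],[9,12],[22,0],[37,17],[42,4],[46,0],[47,4],[50,0]]
[[3,18],[9,12],[22,0],[37,17],[42,4],[46,0],[47,4],[50,0]]
[[3,18],[9,12],[22,0],[34,1],[37,17],[42,4],[46,1],[47,4],[50,0]]
[[3,18],[9,12],[22,0],[34,1],[37,17],[42,4],[46,20],[49,4],[50,0]]
[[3,18],[9,12],[22,0],[34,1],[37,17],[42,4],[46,20],[49,4],[50,0]]
[[0,17],[3,18],[9,12],[22,0],[34,1],[37,17],[42,4],[46,20],[49,4],[50,0]]
[[0,17],[3,18],[9,15],[12,12],[22,0],[34,1],[37,17],[42,4],[46,20],[49,4],[50,0]]
[[0,17],[3,18],[9,15],[12,12],[22,0],[34,1],[37,17],[42,4],[46,20],[49,4],[50,0]]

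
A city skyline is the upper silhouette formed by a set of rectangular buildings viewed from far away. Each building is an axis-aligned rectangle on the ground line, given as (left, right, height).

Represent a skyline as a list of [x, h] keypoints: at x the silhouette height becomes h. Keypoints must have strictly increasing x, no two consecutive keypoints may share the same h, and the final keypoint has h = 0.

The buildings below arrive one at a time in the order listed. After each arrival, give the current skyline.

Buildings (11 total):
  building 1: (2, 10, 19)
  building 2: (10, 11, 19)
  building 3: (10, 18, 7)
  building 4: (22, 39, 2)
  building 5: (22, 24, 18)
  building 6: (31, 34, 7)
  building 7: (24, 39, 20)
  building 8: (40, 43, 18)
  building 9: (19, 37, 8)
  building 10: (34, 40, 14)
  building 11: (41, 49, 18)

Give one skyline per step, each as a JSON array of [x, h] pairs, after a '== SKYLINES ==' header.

== SKYLINES ==
[[2,19],[10,0]]
[[2,19],[11,0]]
[[2,19],[11,7],[18,0]]
[[2,19],[11,7],[18,0],[22,2],[39,0]]
[[2,19],[11,7],[18,0],[22,18],[24,2],[39,0]]
[[2,19],[11,7],[18,0],[22,18],[24,2],[31,7],[34,2],[39,0]]
[[2,19],[11,7],[18,0],[22,18],[24,20],[39,0]]
[[2,19],[11,7],[18,0],[22,18],[24,20],[39,0],[40,18],[43,0]]
[[2,19],[11,7],[18,0],[19,8],[22,18],[24,20],[39,0],[40,18],[43,0]]
[[2,19],[11,7],[18,0],[19,8],[22,18],[24,20],[39,14],[40,18],[43,0]]
[[2,19],[11,7],[18,0],[19,8],[22,18],[24,20],[39,14],[40,18],[49,0]]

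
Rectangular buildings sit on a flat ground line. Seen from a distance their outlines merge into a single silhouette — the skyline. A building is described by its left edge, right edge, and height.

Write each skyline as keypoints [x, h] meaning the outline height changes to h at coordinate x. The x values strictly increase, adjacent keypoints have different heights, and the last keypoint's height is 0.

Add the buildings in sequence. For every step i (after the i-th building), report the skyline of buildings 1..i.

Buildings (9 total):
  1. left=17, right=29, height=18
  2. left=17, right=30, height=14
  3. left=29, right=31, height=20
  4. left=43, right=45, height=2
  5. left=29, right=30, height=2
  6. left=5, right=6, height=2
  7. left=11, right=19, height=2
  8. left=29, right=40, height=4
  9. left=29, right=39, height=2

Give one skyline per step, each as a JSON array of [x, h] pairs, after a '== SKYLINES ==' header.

== SKYLINES ==
[[17,18],[29,0]]
[[17,18],[29,14],[30,0]]
[[17,18],[29,20],[31,0]]
[[17,18],[29,20],[31,0],[43,2],[45,0]]
[[17,18],[29,20],[31,0],[43,2],[45,0]]
[[5,2],[6,0],[17,18],[29,20],[31,0],[43,2],[45,0]]
[[5,2],[6,0],[11,2],[17,18],[29,20],[31,0],[43,2],[45,0]]
[[5,2],[6,0],[11,2],[17,18],[29,20],[31,4],[40,0],[43,2],[45,0]]
[[5,2],[6,0],[11,2],[17,18],[29,20],[31,4],[40,0],[43,2],[45,0]]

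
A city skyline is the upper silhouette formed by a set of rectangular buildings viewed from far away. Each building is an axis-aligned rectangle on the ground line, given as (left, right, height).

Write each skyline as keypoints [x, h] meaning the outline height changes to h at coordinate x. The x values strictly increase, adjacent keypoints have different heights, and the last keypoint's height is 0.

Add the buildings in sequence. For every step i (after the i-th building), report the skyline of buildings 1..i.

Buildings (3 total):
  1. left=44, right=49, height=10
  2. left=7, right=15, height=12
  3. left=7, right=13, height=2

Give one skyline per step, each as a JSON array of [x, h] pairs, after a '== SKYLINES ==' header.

== SKYLINES ==
[[44,10],[49,0]]
[[7,12],[15,0],[44,10],[49,0]]
[[7,12],[15,0],[44,10],[49,0]]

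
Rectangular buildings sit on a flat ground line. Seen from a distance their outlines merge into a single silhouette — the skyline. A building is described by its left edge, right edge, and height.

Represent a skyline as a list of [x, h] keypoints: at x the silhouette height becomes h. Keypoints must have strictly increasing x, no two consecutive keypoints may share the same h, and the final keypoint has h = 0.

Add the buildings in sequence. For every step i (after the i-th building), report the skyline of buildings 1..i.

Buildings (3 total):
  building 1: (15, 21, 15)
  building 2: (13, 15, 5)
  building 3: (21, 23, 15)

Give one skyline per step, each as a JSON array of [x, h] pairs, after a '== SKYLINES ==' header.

== SKYLINES ==
[[15,15],[21,0]]
[[13,5],[15,15],[21,0]]
[[13,5],[15,15],[23,0]]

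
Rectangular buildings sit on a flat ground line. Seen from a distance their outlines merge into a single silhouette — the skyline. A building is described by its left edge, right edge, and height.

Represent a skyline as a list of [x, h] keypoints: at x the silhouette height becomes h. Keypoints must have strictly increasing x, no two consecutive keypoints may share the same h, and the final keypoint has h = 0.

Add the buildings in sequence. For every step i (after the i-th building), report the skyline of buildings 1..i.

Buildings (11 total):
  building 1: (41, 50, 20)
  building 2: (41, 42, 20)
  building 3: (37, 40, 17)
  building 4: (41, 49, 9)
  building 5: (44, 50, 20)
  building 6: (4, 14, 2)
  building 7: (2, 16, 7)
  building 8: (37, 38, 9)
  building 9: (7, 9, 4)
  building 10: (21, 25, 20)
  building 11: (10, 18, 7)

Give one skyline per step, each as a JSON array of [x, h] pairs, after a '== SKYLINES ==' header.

== SKYLINES ==
[[41,20],[50,0]]
[[41,20],[50,0]]
[[37,17],[40,0],[41,20],[50,0]]
[[37,17],[40,0],[41,20],[50,0]]
[[37,17],[40,0],[41,20],[50,0]]
[[4,2],[14,0],[37,17],[40,0],[41,20],[50,0]]
[[2,7],[16,0],[37,17],[40,0],[41,20],[50,0]]
[[2,7],[16,0],[37,17],[40,0],[41,20],[50,0]]
[[2,7],[16,0],[37,17],[40,0],[41,20],[50,0]]
[[2,7],[16,0],[21,20],[25,0],[37,17],[40,0],[41,20],[50,0]]
[[2,7],[18,0],[21,20],[25,0],[37,17],[40,0],[41,20],[50,0]]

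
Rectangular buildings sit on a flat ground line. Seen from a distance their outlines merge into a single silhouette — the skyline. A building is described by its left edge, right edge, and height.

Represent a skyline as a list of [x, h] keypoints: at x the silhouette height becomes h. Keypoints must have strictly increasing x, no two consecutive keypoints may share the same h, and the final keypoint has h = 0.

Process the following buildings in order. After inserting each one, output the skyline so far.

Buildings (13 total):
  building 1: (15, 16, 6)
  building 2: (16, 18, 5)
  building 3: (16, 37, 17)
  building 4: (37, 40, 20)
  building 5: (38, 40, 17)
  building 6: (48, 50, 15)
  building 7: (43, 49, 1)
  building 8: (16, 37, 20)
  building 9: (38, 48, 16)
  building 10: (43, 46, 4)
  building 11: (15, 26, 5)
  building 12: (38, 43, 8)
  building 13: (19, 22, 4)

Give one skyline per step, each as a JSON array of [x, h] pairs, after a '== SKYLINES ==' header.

== SKYLINES ==
[[15,6],[16,0]]
[[15,6],[16,5],[18,0]]
[[15,6],[16,17],[37,0]]
[[15,6],[16,17],[37,20],[40,0]]
[[15,6],[16,17],[37,20],[40,0]]
[[15,6],[16,17],[37,20],[40,0],[48,15],[50,0]]
[[15,6],[16,17],[37,20],[40,0],[43,1],[48,15],[50,0]]
[[15,6],[16,20],[40,0],[43,1],[48,15],[50,0]]
[[15,6],[16,20],[40,16],[48,15],[50,0]]
[[15,6],[16,20],[40,16],[48,15],[50,0]]
[[15,6],[16,20],[40,16],[48,15],[50,0]]
[[15,6],[16,20],[40,16],[48,15],[50,0]]
[[15,6],[16,20],[40,16],[48,15],[50,0]]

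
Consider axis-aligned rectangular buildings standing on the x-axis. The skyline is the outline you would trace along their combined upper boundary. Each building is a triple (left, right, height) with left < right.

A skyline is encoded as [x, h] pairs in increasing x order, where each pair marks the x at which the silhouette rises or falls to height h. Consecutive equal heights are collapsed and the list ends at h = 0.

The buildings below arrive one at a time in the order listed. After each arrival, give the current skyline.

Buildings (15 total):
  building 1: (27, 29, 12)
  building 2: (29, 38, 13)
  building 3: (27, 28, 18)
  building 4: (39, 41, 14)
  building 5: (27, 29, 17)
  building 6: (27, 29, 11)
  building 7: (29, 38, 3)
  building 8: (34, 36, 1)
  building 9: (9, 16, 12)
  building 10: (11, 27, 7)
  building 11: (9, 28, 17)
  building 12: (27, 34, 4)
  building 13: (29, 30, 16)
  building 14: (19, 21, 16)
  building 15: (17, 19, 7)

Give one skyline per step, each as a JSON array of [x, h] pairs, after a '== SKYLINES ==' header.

== SKYLINES ==
[[27,12],[29,0]]
[[27,12],[29,13],[38,0]]
[[27,18],[28,12],[29,13],[38,0]]
[[27,18],[28,12],[29,13],[38,0],[39,14],[41,0]]
[[27,18],[28,17],[29,13],[38,0],[39,14],[41,0]]
[[27,18],[28,17],[29,13],[38,0],[39,14],[41,0]]
[[27,18],[28,17],[29,13],[38,0],[39,14],[41,0]]
[[27,18],[28,17],[29,13],[38,0],[39,14],[41,0]]
[[9,12],[16,0],[27,18],[28,17],[29,13],[38,0],[39,14],[41,0]]
[[9,12],[16,7],[27,18],[28,17],[29,13],[38,0],[39,14],[41,0]]
[[9,17],[27,18],[28,17],[29,13],[38,0],[39,14],[41,0]]
[[9,17],[27,18],[28,17],[29,13],[38,0],[39,14],[41,0]]
[[9,17],[27,18],[28,17],[29,16],[30,13],[38,0],[39,14],[41,0]]
[[9,17],[27,18],[28,17],[29,16],[30,13],[38,0],[39,14],[41,0]]
[[9,17],[27,18],[28,17],[29,16],[30,13],[38,0],[39,14],[41,0]]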